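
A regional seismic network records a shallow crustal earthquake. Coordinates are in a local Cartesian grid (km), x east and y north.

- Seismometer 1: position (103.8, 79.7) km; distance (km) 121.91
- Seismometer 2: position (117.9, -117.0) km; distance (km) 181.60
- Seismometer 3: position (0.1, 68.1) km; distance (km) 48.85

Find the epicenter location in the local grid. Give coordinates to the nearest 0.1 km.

Circle about each station: (x − 103.8)² + (y − 79.7)² = 121.91²; (x − 117.9)² + (y + 117.0)² = 181.60²; (x − 0.1)² + (y − 68.1)² = 48.85².
Subtracting the Seismometer 1 equation from the Seismometer 2 and Seismometer 3 equations removes the quadratic terms:
28.2 x − 393.4 y = -7653.63
-207.4 x − 23.2 y = -13.18
Solving the 2×2 system: x ≈ -2.1, y ≈ 19.3 km.
Check against Seismometer 1 (with the unrounded x, y): √((x − 103.8)²+(y − 79.7)²) = 121.91 ≈ 121.91 km. ✓

(-2.1, 19.3)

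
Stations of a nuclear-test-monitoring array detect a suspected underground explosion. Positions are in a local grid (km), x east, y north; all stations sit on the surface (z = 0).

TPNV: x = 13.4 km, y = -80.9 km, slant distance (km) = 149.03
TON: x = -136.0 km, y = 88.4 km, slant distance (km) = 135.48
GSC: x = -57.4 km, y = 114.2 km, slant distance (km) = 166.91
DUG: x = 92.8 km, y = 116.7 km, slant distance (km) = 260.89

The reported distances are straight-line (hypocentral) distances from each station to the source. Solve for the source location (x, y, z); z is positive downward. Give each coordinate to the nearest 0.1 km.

(-113.7, -31.1, 59.8)

Each station gives a sphere (x−x_i)² + (y−y_i)² + z² = d_i² (stations at z=0).
Subtracting the TPNV sphere from TON and GSC: z² cancels, leaving linear equations in x and y:
-298.8 x + 338.6 y = 23441.30
-141.6 x + 390.2 y = 3963.02
Solving: x ≈ -113.698, y ≈ -31.104 km (keep extra digits for the depth step; rounded: -113.7, -31.1).
Then from the TPNV sphere: z² = 149.03² − (x − 13.4)² − (y + 80.9)² with x = -113.698, y = -31.104, so z ≈ 59.803 ≈ 59.8 km.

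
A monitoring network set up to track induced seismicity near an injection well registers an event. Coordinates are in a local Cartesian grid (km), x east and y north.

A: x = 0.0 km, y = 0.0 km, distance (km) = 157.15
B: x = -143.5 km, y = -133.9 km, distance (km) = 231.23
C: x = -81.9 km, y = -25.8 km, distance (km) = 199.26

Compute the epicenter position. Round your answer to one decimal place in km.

Circle about each station: x² + y² = 157.15²; (x + 143.5)² + (y + 133.9)² = 231.23²; (x + 81.9)² + (y + 25.8)² = 199.26².
Subtracting the A equation from the B and C equations removes the quadratic terms:
-287.0 x − 267.8 y = 9750.27
-163.8 x − 51.6 y = -7635.18
Solving the 2×2 system: x ≈ 87.7, y ≈ -130.4 km.

x ≈ 87.7 km, y ≈ -130.4 km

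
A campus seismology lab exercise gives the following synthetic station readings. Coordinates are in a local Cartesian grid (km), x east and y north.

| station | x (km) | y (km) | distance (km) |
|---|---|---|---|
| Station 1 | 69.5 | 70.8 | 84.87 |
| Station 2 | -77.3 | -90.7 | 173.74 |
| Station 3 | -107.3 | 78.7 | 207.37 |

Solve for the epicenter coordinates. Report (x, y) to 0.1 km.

(78.4, -13.6)

Circle about each station: (x − 69.5)² + (y − 70.8)² = 84.87²; (x + 77.3)² + (y + 90.7)² = 173.74²; (x + 107.3)² + (y − 78.7)² = 207.37².
Subtracting pairs of circle equations eliminates x²+y² and gives linear equations (the radical axes):
-293.6 x − 323.0 y = -18623.78
-353.6 x + 15.8 y = -27935.31
Solving the 2×2 system: x ≈ 78.4, y ≈ -13.6 km.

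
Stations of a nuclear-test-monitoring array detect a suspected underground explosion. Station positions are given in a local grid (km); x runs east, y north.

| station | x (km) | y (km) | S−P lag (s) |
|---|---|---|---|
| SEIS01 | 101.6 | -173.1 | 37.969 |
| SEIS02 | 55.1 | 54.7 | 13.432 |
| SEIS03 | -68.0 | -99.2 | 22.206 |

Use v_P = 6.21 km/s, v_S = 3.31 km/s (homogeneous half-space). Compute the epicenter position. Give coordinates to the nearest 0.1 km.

-40.1 km east, 55.7 km north

Distance from S−P lag: d = Δt · v_P v_S / (v_P − v_S) = Δt · (6.21·3.31)/(6.21−3.31) ≈ 7.0880·Δt.
So d_SEIS01 = 269.12, d_SEIS02 = 95.21, d_SEIS03 = 157.40 km.
Circle about each station: (x − 101.6)² + (y + 173.1)² = 269.12²; (x − 55.1)² + (y − 54.7)² = 95.21²; (x + 68.0)² + (y + 99.2)² = 157.40².
Subtracting the SEIS01 equation from the SEIS02 and SEIS03 equations removes the quadratic terms:
-93.0 x + 455.6 y = 29102.56
-339.2 x + 147.8 y = 21829.28
Solving the 2×2 system: x ≈ -40.1, y ≈ 55.7 km.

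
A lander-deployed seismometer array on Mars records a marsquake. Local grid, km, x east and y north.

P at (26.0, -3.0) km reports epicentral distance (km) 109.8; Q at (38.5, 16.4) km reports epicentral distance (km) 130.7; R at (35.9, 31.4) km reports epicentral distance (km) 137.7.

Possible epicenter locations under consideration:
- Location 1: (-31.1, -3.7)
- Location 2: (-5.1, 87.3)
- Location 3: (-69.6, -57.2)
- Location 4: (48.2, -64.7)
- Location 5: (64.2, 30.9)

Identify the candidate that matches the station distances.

Location 3

For each candidate, compare |candidate − station| to the reported distance:
Location 1: residuals P 52.7, Q 58.3, R 62.1 → max 62.1 km
Location 2: residuals P 14.3, Q 47.5, R 68.4 → max 68.4 km
Location 3: residuals P 0.1, Q 0.1, R 0.1 → max 0.1 km
Location 4: residuals P 44.2, Q 49.0, R 40.8 → max 49.0 km
Location 5: residuals P 58.7, Q 101.2, R 109.4 → max 109.4 km
Only Location 3 has all residuals ≈ 0.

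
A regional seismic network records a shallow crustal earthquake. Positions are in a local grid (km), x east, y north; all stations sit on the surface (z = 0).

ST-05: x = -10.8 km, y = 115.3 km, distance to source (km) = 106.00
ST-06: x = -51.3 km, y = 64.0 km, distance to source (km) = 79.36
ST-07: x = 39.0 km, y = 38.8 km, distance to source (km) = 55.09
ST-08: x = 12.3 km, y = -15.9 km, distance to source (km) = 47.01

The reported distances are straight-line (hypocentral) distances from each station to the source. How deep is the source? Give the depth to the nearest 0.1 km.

Each station gives a sphere (x−x_i)² + (y−y_i)² + z² = d_i² (stations at z=0).
Subtracting the ST-05 sphere from ST-06 and ST-07: z² cancels, leaving linear equations in x and y:
-81.0 x − 102.6 y = -1745.05
99.6 x − 153.0 y = -2183.20
Solving: x ≈ 1.901, y ≈ 15.507 km (keep extra digits for the depth step; rounded: 1.9, 15.5).
Then from the ST-05 sphere: z² = 106.00² − (x + 10.8)² − (y − 115.3)² with x = 1.901, y = 15.507, so z ≈ 33.407 ≈ 33.4 km.

33.4 km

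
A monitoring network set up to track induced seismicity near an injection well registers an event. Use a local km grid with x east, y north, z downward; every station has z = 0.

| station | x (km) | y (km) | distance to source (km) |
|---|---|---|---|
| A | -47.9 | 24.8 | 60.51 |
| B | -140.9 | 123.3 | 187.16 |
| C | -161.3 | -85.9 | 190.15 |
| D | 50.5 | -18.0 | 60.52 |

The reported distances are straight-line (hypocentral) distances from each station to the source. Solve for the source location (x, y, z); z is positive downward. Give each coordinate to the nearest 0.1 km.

x ≈ 2.6 km, y ≈ 6.4 km, depth ≈ 27.8 km

Each station gives a sphere (x−x_i)² + (y−y_i)² + z² = d_i² (stations at z=0).
Subtracting the A sphere from B and C: z² cancels, leaving linear equations in x and y:
-186.0 x + 197.0 y = 778.84
-226.8 x − 221.4 y = -2008.51
Solving: x ≈ 2.600, y ≈ 6.408 km (keep extra digits for the depth step; rounded: 2.6, 6.4).
Then from the A sphere: z² = 60.51² − (x + 47.9)² − (y − 24.8)² with x = 2.600, y = 6.408, so z ≈ 27.802 ≈ 27.8 km.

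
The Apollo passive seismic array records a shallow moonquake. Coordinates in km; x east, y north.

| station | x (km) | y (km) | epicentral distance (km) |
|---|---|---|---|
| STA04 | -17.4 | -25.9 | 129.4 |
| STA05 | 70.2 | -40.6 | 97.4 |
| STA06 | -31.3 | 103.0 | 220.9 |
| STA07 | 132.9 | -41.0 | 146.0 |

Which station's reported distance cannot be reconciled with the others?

STA04

Solve using three stations at a time. Using STA05, STA06, STA07 (subtract circle equations pairwise → linear system) gives (x, y) ≈ (6.7, -114.7).
Distances from that point to each station vs reported:
  STA04: calculated 92.0 vs reported 129.4 → residual 37.4 km
  STA05: calculated 97.5 vs reported 97.4 → residual 0.1 km
  STA06: calculated 221.0 vs reported 220.9 → residual 0.1 km
  STA07: calculated 146.1 vs reported 146.0 → residual 0.1 km
STA05, STA06, STA07 are mutually consistent (residuals ≈ 0); STA04 is off by 37.4 km.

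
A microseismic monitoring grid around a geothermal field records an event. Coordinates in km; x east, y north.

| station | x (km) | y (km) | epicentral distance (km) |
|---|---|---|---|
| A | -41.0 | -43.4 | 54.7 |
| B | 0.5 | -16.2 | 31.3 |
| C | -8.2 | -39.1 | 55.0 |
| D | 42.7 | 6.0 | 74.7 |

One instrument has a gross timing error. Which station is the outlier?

Solve using three stations at a time. Using A, C, D (subtract circle equations pairwise → linear system) gives (x, y) ≈ (-31.9, 10.6).
Distances from that point to each station vs reported:
  A: calculated 54.8 vs reported 54.7 → residual 0.1 km
  B: calculated 42.0 vs reported 31.3 → residual 10.7 km
  C: calculated 55.1 vs reported 55.0 → residual 0.1 km
  D: calculated 74.7 vs reported 74.7 → residual 0.0 km
A, C, D are mutually consistent (residuals ≈ 0); B is off by 10.7 km.

B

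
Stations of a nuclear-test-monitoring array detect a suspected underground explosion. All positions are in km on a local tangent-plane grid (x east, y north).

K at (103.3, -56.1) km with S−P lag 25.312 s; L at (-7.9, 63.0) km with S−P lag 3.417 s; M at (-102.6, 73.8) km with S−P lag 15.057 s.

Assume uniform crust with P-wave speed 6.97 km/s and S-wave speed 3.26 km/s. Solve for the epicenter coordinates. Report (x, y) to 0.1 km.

-15.5 km east, 43.5 km north

Distance from S−P lag: d = Δt · v_P v_S / (v_P − v_S) = Δt · (6.97·3.26)/(6.97−3.26) ≈ 6.1246·Δt.
So d_K = 155.03, d_L = 20.93, d_M = 92.22 km.
Circle about each station: (x − 103.3)² + (y + 56.1)² = 155.03²; (x + 7.9)² + (y − 63.0)² = 20.93²; (x + 102.6)² + (y − 73.8)² = 92.22².
Subtracting the K equation from the L and M equations removes the quadratic terms:
-222.4 x + 238.2 y = 13809.55
-411.8 x + 259.8 y = 17684.87
Solving the 2×2 system: x ≈ -15.5, y ≈ 43.5 km.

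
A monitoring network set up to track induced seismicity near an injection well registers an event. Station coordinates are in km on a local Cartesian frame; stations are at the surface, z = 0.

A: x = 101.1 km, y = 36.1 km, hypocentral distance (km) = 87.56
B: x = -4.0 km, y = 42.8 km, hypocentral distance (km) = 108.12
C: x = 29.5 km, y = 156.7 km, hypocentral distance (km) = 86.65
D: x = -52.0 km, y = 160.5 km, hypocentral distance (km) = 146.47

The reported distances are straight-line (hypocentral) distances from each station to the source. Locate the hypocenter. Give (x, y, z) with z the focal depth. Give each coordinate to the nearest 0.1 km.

(71.6, 100.8, 51.1)

Each station gives a sphere (x−x_i)² + (y−y_i)² + z² = d_i² (stations at z=0).
Subtracting the A sphere from B and C: z² cancels, leaving linear equations in x and y:
-210.2 x + 13.4 y = -13699.76
-143.2 x + 241.2 y = 14059.25
Solving: x ≈ 71.601, y ≈ 100.798 km (keep extra digits for the depth step; rounded: 71.6, 100.8).
Then from the A sphere: z² = 87.56² − (x − 101.1)² − (y − 36.1)² with x = 71.601, y = 100.798, so z ≈ 51.095 ≈ 51.1 km.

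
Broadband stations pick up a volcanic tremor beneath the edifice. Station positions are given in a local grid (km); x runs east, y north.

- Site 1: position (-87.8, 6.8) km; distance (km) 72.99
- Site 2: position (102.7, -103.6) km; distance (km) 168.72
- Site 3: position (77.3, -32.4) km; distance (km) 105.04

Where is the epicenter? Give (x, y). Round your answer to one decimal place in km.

(-15.5, 16.8)

Circle about each station: (x + 87.8)² + (y − 6.8)² = 72.99²; (x − 102.7)² + (y + 103.6)² = 168.72²; (x − 77.3)² + (y + 32.4)² = 105.04².
Subtracting the Site 1 equation from the Site 2 and Site 3 equations removes the quadratic terms:
381.0 x − 220.8 y = -9613.73
330.2 x − 78.4 y = -6435.89
Solving the 2×2 system: x ≈ -15.5, y ≈ 16.8 km.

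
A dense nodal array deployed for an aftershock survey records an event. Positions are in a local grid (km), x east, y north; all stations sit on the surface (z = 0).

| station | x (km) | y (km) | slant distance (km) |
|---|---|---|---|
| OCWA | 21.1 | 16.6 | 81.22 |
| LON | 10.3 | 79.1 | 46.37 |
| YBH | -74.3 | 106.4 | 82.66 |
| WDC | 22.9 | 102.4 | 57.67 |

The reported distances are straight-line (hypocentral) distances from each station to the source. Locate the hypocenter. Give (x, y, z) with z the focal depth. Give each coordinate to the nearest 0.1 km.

x ≈ -8.7 km, y ≈ 79.2 km, depth ≈ 42.3 km

Each station gives a sphere (x−x_i)² + (y−y_i)² + z² = d_i² (stations at z=0).
Subtracting the OCWA sphere from LON and YBH: z² cancels, leaving linear equations in x and y:
-21.6 x + 125.0 y = 10088.64
-190.8 x + 179.6 y = 15884.69
Solving: x ≈ -8.696, y ≈ 79.206 km (keep extra digits for the depth step; rounded: -8.7, 79.2).
Then from the OCWA sphere: z² = 81.22² − (x − 21.1)² − (y − 16.6)² with x = -8.696, y = 79.206, so z ≈ 42.301 ≈ 42.3 km.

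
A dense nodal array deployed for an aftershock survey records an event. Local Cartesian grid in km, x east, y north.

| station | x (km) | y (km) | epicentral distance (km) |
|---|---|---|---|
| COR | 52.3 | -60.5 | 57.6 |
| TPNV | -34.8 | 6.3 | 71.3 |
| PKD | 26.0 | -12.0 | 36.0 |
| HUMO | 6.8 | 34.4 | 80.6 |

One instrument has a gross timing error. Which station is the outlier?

Solve using three stations at a time. Using TPNV, PKD, HUMO (subtract circle equations pairwise → linear system) gives (x, y) ≈ (13.8, -45.9).
Distances from that point to each station vs reported:
  COR: calculated 41.2 vs reported 57.6 → residual 16.4 km
  TPNV: calculated 71.3 vs reported 71.3 → residual 0.0 km
  PKD: calculated 36.1 vs reported 36.0 → residual 0.1 km
  HUMO: calculated 80.6 vs reported 80.6 → residual 0.0 km
TPNV, PKD, HUMO are mutually consistent (residuals ≈ 0); COR is off by 16.4 km.

COR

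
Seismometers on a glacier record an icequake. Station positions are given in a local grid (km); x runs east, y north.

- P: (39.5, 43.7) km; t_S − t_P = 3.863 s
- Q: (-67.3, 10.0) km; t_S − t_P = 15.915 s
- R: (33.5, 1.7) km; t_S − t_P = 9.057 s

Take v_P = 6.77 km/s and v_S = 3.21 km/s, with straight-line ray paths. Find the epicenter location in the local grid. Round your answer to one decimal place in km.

(18.8, 55.0)

Distance from S−P lag: d = Δt · v_P v_S / (v_P − v_S) = Δt · (6.77·3.21)/(6.77−3.21) ≈ 6.1044·Δt.
So d_P = 23.58, d_Q = 97.15, d_R = 55.29 km.
Circle about each station: (x − 39.5)² + (y − 43.7)² = 23.58²; (x + 67.3)² + (y − 10.0)² = 97.15²; (x − 33.5)² + (y − 1.7)² = 55.29².
Subtracting pairs of circle equations eliminates x²+y² and gives linear equations (the radical axes):
-213.6 x − 67.4 y = -7722.76
-12.0 x − 84.0 y = -4845.77
Solving the 2×2 system: x ≈ 18.8, y ≈ 55.0 km.
Check against P (with the unrounded x, y): √((x − 39.5)²+(y − 43.7)²) = 23.58 ≈ 23.58 km. ✓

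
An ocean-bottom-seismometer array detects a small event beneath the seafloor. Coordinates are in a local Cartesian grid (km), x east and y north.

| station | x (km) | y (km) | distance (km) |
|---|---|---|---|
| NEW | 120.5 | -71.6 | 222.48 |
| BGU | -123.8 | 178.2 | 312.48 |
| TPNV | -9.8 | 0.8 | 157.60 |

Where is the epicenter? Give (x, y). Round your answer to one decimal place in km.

Circle about each station: (x − 120.5)² + (y + 71.6)² = 222.48²; (x + 123.8)² + (y − 178.2)² = 312.48²; (x + 9.8)² + (y − 0.8)² = 157.60².
Subtracting the NEW equation from the BGU and TPNV equations removes the quadratic terms:
-488.6 x + 499.6 y = -20711.53
-260.6 x + 144.8 y = 5109.46
Solving the 2×2 system: x ≈ -93.4, y ≈ -132.8 km.
Check against NEW (with the unrounded x, y): √((x − 120.5)²+(y + 71.6)²) = 222.47 ≈ 222.48 km. ✓

-93.4 km east, -132.8 km north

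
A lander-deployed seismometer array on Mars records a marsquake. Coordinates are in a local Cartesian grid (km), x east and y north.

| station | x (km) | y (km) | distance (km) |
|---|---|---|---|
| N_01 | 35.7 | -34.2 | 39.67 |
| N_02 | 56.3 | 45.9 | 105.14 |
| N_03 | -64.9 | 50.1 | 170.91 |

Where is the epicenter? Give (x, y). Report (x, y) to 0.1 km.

(66.9, -58.7)

Circle about each station: (x − 35.7)² + (y + 34.2)² = 39.67²; (x − 56.3)² + (y − 45.9)² = 105.14²; (x + 64.9)² + (y − 50.1)² = 170.91².
Subtracting pairs of circle equations eliminates x²+y² and gives linear equations (the radical axes):
41.2 x + 160.2 y = -6648.34
-201.2 x + 168.6 y = -23358.63
Solving the 2×2 system: x ≈ 66.9, y ≈ -58.7 km.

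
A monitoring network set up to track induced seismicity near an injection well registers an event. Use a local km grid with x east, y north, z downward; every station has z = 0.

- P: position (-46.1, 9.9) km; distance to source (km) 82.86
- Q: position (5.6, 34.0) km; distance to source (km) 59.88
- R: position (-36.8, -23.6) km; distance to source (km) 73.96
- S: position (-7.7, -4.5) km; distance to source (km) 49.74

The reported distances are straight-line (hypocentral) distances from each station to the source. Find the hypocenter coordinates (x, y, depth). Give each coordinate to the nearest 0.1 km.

(25.9, -9.0, 36.4)

Each station gives a sphere (x−x_i)² + (y−y_i)² + z² = d_i² (stations at z=0).
Subtracting the P sphere from Q and R: z² cancels, leaving linear equations in x and y:
103.4 x + 48.2 y = 2244.31
18.6 x − 67.0 y = 1083.68
Solving: x ≈ 25.894, y ≈ -8.986 km (keep extra digits for the depth step; rounded: 25.9, -9.0).
Then from the P sphere: z² = 82.86² − (x + 46.1)² − (y − 9.9)² with x = 25.894, y = -8.986, so z ≈ 36.414 ≈ 36.4 km.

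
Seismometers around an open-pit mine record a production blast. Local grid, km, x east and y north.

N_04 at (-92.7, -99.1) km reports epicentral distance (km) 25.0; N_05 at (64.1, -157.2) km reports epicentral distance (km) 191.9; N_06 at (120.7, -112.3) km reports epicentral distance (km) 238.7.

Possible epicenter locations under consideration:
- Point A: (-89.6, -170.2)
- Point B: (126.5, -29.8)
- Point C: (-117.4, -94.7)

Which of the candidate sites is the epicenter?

For each candidate, compare |candidate − station| to the reported distance:
Point A: residuals N_04 46.2, N_05 37.7, N_06 20.6 → max 46.2 km
Point B: residuals N_04 204.9, N_05 50.0, N_06 156.0 → max 204.9 km
Point C: residuals N_04 0.1, N_05 0.1, N_06 0.0 → max 0.1 km
Only Point C has all residuals ≈ 0.

Point C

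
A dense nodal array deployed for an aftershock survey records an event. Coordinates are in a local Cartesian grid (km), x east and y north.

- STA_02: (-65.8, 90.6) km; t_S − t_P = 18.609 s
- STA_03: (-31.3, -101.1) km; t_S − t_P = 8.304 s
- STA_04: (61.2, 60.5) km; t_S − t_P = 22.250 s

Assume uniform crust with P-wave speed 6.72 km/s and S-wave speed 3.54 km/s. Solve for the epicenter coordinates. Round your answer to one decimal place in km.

(-64.5, -48.6)

Distance from S−P lag: d = Δt · v_P v_S / (v_P − v_S) = Δt · (6.72·3.54)/(6.72−3.54) ≈ 7.4808·Δt.
So d_STA_02 = 139.21, d_STA_03 = 62.12, d_STA_04 = 166.45 km.
Circle about each station: (x + 65.8)² + (y − 90.6)² = 139.21²; (x + 31.3)² + (y + 101.1)² = 62.12²; (x − 61.2)² + (y − 60.5)² = 166.45².
Subtracting the STA_02 equation from the STA_03 and STA_04 equations removes the quadratic terms:
69.0 x − 383.4 y = 14183.43
254.0 x − 60.2 y = -13458.49
Solving the 2×2 system: x ≈ -64.5, y ≈ -48.6 km.
Check against STA_02 (with the unrounded x, y): √((x + 65.8)²+(y − 90.6)²) = 139.21 ≈ 139.21 km. ✓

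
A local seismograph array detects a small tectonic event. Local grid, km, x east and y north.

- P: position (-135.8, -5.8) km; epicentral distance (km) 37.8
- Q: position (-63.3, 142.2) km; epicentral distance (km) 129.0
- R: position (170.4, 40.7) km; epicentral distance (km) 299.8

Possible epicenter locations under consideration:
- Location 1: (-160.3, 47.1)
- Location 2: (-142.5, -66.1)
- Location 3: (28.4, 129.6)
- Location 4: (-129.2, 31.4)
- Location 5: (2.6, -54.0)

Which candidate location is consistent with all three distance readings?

Location 4

For each candidate, compare |candidate − station| to the reported distance:
Location 1: residuals P 20.5, Q 6.8, R 31.0 → max 31.0 km
Location 2: residuals P 22.9, Q 93.8, R 30.8 → max 93.8 km
Location 3: residuals P 175.0, Q 36.4, R 132.3 → max 175.0 km
Location 4: residuals P 0.0, Q 0.1, R 0.1 → max 0.1 km
Location 5: residuals P 108.8, Q 78.0, R 107.1 → max 108.8 km
Only Location 4 has all residuals ≈ 0.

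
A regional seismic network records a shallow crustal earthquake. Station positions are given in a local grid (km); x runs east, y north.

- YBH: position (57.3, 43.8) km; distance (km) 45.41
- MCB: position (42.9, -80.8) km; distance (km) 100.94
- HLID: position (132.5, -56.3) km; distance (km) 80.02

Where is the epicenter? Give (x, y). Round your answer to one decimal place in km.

Circle about each station: (x − 57.3)² + (y − 43.8)² = 45.41²; (x − 42.9)² + (y + 80.8)² = 100.94²; (x − 132.5)² + (y + 56.3)² = 80.02².
Subtracting the YBH equation from the MCB and HLID equations removes the quadratic terms:
-28.8 x − 249.2 y = -4959.50
150.4 x − 200.2 y = 11183.08
Solving the 2×2 system: x ≈ 87.4, y ≈ 9.8 km.

(87.4, 9.8)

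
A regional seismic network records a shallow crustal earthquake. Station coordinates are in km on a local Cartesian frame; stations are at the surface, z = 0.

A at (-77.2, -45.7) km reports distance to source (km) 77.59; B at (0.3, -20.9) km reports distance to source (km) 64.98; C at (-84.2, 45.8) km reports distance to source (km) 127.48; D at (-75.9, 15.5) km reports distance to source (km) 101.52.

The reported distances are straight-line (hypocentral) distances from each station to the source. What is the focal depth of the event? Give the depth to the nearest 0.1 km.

Each station gives a sphere (x−x_i)² + (y−y_i)² + z² = d_i² (stations at z=0).
Subtracting the A sphere from B and C: z² cancels, leaving linear equations in x and y:
155.0 x + 49.6 y = -5813.62
-14.0 x + 183.0 y = -9091.99
Solving: x ≈ -21.092, y ≈ -51.297 km (keep extra digits for the depth step; rounded: -21.1, -51.3).
Then from the A sphere: z² = 77.59² − (x + 77.2)² − (y + 45.7)² with x = -21.092, y = -51.297, so z ≈ 53.299 ≈ 53.3 km.

z ≈ 53.3 km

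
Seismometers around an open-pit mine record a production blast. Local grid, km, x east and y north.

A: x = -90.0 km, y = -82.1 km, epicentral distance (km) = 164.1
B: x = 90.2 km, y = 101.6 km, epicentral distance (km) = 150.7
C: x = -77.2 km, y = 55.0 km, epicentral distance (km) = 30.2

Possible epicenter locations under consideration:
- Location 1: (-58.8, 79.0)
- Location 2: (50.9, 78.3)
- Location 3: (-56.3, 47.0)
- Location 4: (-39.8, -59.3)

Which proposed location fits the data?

Location 1

For each candidate, compare |candidate − station| to the reported distance:
Location 1: residuals A 0.0, B 0.0, C 0.0 → max 0.0 km
Location 2: residuals A 49.4, B 105.0, C 100.0 → max 105.0 km
Location 3: residuals A 30.7, B 5.6, C 7.8 → max 30.7 km
Location 4: residuals A 109.0, B 56.2, C 90.1 → max 109.0 km
Only Location 1 has all residuals ≈ 0.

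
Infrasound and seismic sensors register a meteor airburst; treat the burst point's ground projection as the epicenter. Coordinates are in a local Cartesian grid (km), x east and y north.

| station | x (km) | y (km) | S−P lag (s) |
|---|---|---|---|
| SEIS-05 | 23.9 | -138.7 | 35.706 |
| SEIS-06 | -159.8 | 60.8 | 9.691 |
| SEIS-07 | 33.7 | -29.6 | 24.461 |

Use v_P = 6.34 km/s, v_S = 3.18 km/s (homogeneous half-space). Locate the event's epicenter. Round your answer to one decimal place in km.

Distance from S−P lag: d = Δt · v_P v_S / (v_P − v_S) = Δt · (6.34·3.18)/(6.34−3.18) ≈ 6.3801·Δt.
So d_SEIS-05 = 227.81, d_SEIS-06 = 61.83, d_SEIS-07 = 156.06 km.
Circle about each station: (x − 23.9)² + (y + 138.7)² = 227.81²; (x + 159.8)² + (y − 60.8)² = 61.83²; (x − 33.7)² + (y + 29.6)² = 156.06².
Subtracting pairs of circle equations eliminates x²+y² and gives linear equations (the radical axes):
-367.4 x + 399.0 y = 57498.23
19.6 x + 218.2 y = 9745.62
Solving the 2×2 system: x ≈ -98.4, y ≈ 53.5 km.

(-98.4, 53.5)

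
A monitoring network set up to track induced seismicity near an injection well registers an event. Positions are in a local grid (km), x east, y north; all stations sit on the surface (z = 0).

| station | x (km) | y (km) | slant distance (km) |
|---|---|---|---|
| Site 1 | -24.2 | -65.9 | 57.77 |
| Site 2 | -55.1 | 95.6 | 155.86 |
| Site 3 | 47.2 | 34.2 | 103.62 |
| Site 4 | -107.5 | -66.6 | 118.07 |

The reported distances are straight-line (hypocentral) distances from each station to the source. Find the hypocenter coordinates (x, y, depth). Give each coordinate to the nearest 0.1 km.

(-2.4, -42.9, 48.3)

Each station gives a sphere (x−x_i)² + (y−y_i)² + z² = d_i² (stations at z=0).
Subtracting the Site 1 sphere from Site 2 and Site 3: z² cancels, leaving linear equations in x and y:
-61.8 x + 323.0 y = -13708.05
142.8 x + 200.2 y = -8930.70
Solving: x ≈ -2.398, y ≈ -42.899 km (keep extra digits for the depth step; rounded: -2.4, -42.9).
Then from the Site 1 sphere: z² = 57.77² − (x + 24.2)² − (y + 65.9)² with x = -2.398, y = -42.899, so z ≈ 48.301 ≈ 48.3 km.
Check against Site 4 (with the unrounded solution): distance 118.07 ≈ 118.07 km. ✓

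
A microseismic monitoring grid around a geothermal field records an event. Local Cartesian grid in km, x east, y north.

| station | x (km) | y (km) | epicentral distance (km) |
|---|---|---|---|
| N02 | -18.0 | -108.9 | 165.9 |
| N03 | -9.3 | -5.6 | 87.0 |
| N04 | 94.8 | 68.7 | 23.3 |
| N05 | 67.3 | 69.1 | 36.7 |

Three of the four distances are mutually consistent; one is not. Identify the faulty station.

Solve using three stations at a time. Using N02, N03, N05 (subtract circle equations pairwise → linear system) gives (x, y) ≈ (69.0, 32.4).
Distances from that point to each station vs reported:
  N02: calculated 165.9 vs reported 165.9 → residual 0.0 km
  N03: calculated 87.0 vs reported 87.0 → residual 0.0 km
  N04: calculated 44.6 vs reported 23.3 → residual 21.3 km
  N05: calculated 36.8 vs reported 36.7 → residual 0.1 km
N02, N03, N05 are mutually consistent (residuals ≈ 0); N04 is off by 21.3 km.

N04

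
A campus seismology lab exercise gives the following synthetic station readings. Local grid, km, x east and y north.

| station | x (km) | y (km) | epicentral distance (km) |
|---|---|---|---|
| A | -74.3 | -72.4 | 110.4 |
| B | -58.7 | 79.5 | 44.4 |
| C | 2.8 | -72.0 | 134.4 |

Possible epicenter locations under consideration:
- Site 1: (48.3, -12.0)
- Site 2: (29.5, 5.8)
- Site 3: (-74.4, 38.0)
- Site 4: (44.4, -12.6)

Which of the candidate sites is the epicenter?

For each candidate, compare |candidate − station| to the reported distance:
Site 1: residuals A 26.3, B 96.4, C 59.1 → max 96.4 km
Site 2: residuals A 19.6, B 70.5, C 52.1 → max 70.5 km
Site 3: residuals A 0.0, B 0.0, C 0.0 → max 0.0 km
Site 4: residuals A 22.5, B 93.8, C 61.9 → max 93.8 km
Only Site 3 has all residuals ≈ 0.

Site 3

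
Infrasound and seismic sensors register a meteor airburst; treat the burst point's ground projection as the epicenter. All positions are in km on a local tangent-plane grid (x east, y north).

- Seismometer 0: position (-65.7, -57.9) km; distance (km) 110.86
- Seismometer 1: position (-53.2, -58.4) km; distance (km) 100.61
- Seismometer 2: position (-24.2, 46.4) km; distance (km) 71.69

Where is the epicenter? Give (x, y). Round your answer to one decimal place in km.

29.5 km east, -1.1 km north

Circle about each station: (x + 65.7)² + (y + 57.9)² = 110.86²; (x + 53.2)² + (y + 58.4)² = 100.61²; (x + 24.2)² + (y − 46.4)² = 71.69².
Subtracting pairs of circle equations eliminates x²+y² and gives linear equations (the radical axes):
25.0 x − 1.0 y = 739.47
83.0 x + 208.6 y = 2220.18
Solving the 2×2 system: x ≈ 29.5, y ≈ -1.1 km.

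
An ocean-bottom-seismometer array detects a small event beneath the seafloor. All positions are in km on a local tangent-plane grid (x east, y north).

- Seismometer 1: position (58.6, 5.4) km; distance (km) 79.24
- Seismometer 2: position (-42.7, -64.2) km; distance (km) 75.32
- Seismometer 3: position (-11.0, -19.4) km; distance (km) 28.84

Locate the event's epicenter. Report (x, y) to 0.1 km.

Circle about each station: (x − 58.6)² + (y − 5.4)² = 79.24²; (x + 42.7)² + (y + 64.2)² = 75.32²; (x + 11.0)² + (y + 19.4)² = 28.84².
Subtracting the Seismometer 1 equation from the Seismometer 2 and Seismometer 3 equations removes the quadratic terms:
-202.6 x − 139.2 y = 3087.69
-139.2 x − 49.6 y = 2481.47
Solving the 2×2 system: x ≈ -20.6, y ≈ 7.8 km.

x ≈ -20.6 km, y ≈ 7.8 km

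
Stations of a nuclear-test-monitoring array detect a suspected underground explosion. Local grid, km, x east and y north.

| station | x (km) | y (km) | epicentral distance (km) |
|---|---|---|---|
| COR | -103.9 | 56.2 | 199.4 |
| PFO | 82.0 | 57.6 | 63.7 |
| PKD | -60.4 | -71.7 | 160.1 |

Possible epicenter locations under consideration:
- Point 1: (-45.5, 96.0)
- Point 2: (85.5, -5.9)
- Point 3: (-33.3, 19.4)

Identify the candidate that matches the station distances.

Point 2

For each candidate, compare |candidate − station| to the reported distance:
Point 1: residuals COR 128.7, PFO 69.5, PKD 8.3 → max 128.7 km
Point 2: residuals COR 0.1, PFO 0.1, PKD 0.0 → max 0.1 km
Point 3: residuals COR 119.8, PFO 57.8, PKD 65.1 → max 119.8 km
Only Point 2 has all residuals ≈ 0.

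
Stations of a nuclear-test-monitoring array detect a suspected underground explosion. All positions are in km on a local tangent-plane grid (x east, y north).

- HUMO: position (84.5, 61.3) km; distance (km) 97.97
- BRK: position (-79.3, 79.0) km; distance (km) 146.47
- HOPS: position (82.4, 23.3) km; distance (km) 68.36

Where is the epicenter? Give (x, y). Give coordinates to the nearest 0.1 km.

Circle about each station: (x − 84.5)² + (y − 61.3)² = 97.97²; (x + 79.3)² + (y − 79.0)² = 146.47²; (x − 82.4)² + (y − 23.3)² = 68.36².
Subtracting the HUMO equation from the BRK and HOPS equations removes the quadratic terms:
-327.6 x + 35.4 y = -10223.79
-4.2 x − 76.0 y = 1359.74
Solving the 2×2 system: x ≈ 29.1, y ≈ -19.5 km.
Check against HUMO (with the unrounded x, y): √((x − 84.5)²+(y − 61.3)²) = 97.97 ≈ 97.97 km. ✓

x ≈ 29.1 km, y ≈ -19.5 km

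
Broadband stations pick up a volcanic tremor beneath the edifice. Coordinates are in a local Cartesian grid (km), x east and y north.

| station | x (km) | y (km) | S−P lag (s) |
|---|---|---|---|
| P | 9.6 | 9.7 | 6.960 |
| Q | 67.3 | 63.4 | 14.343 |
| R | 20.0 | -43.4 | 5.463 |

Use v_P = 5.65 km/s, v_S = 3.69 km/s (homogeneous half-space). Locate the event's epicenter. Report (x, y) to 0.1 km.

Distance from S−P lag: d = Δt · v_P v_S / (v_P − v_S) = Δt · (5.65·3.69)/(5.65−3.69) ≈ 10.6370·Δt.
So d_P = 74.03, d_Q = 152.57, d_R = 58.11 km.
Circle about each station: (x − 9.6)² + (y − 9.7)² = 74.03²; (x − 67.3)² + (y − 63.4)² = 152.57²; (x − 20.0)² + (y + 43.4)² = 58.11².
Subtracting the P equation from the Q and R equations removes the quadratic terms:
115.4 x + 107.4 y = -9434.56
20.8 x − 106.2 y = 4200.98
Solving the 2×2 system: x ≈ -38.0, y ≈ -47.0 km.
Check against P (with the unrounded x, y): √((x − 9.6)²+(y − 9.7)²) = 74.04 ≈ 74.03 km. ✓

(-38.0, -47.0)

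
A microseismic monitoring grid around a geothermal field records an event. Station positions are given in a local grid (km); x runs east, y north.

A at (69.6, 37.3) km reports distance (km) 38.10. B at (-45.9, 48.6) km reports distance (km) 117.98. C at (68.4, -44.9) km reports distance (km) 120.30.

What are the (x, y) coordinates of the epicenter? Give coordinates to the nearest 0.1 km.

Circle about each station: (x − 69.6)² + (y − 37.3)² = 38.10²; (x + 45.9)² + (y − 48.6)² = 117.98²; (x − 68.4)² + (y + 44.9)² = 120.30².
Subtracting the A equation from the B and C equations removes the quadratic terms:
-231.0 x + 22.6 y = -14234.35
-2.4 x − 164.4 y = -12561.36
Solving the 2×2 system: x ≈ 69.0, y ≈ 75.4 km.

69.0 km east, 75.4 km north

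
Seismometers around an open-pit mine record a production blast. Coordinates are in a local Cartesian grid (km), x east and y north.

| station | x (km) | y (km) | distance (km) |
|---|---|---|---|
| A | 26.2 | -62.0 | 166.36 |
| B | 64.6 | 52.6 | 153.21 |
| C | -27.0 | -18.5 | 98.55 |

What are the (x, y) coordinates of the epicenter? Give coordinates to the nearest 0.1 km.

Circle about each station: (x − 26.2)² + (y + 62.0)² = 166.36²; (x − 64.6)² + (y − 52.6)² = 153.21²; (x + 27.0)² + (y + 18.5)² = 98.55².
Subtracting the A equation from the B and C equations removes the quadratic terms:
76.8 x + 229.2 y = 6611.83
-106.4 x + 87.0 y = 14504.36
Solving the 2×2 system: x ≈ -88.5, y ≈ 58.5 km.

x ≈ -88.5 km, y ≈ 58.5 km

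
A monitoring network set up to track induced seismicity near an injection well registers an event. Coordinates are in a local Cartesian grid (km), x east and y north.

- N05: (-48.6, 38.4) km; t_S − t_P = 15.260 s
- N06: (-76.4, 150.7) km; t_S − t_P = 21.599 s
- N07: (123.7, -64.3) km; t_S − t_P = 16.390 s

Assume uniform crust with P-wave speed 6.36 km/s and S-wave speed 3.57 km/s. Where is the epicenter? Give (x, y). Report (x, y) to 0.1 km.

Distance from S−P lag: d = Δt · v_P v_S / (v_P − v_S) = Δt · (6.36·3.57)/(6.36−3.57) ≈ 8.1381·Δt.
So d_N05 = 124.19, d_N06 = 175.77, d_N07 = 133.38 km.
Circle about each station: (x + 48.6)² + (y − 38.4)² = 124.19²; (x + 76.4)² + (y − 150.7)² = 175.77²; (x − 123.7)² + (y + 64.3)² = 133.38².
Subtracting pairs of circle equations eliminates x²+y² and gives linear equations (the radical axes):
-55.6 x + 224.6 y = 9238.99
344.6 x − 205.4 y = 13232.59
Solving the 2×2 system: x ≈ 73.8, y ≈ 59.4 km.

x ≈ 73.8 km, y ≈ 59.4 km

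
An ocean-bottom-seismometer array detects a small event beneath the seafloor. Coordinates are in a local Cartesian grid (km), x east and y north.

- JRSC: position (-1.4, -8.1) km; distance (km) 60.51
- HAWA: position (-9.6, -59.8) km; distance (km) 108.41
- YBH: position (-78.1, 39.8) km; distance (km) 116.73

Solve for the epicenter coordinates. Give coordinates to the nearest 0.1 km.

x ≈ 38.6 km, y ≈ 37.3 km

Circle about each station: (x + 1.4)² + (y + 8.1)² = 60.51²; (x + 9.6)² + (y + 59.8)² = 108.41²; (x + 78.1)² + (y − 39.8)² = 116.73².
Subtracting the JRSC equation from the HAWA and YBH equations removes the quadratic terms:
-16.4 x − 103.4 y = -4490.64
-153.4 x + 95.8 y = -2348.35
Solving the 2×2 system: x ≈ 38.6, y ≈ 37.3 km.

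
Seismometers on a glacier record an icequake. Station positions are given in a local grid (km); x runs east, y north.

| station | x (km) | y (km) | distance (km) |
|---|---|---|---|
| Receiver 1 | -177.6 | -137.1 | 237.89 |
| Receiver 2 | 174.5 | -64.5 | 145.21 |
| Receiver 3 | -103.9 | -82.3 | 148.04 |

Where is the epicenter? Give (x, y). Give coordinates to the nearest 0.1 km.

(33.9, -28.2)

Circle about each station: (x + 177.6)² + (y + 137.1)² = 237.89²; (x − 174.5)² + (y + 64.5)² = 145.21²; (x + 103.9)² + (y + 82.3)² = 148.04².
Subtracting the Receiver 1 equation from the Receiver 2 and Receiver 3 equations removes the quadratic terms:
704.2 x + 145.2 y = 19778.04
147.4 x + 109.6 y = 1906.14
Solving the 2×2 system: x ≈ 33.9, y ≈ -28.2 km.
Check against Receiver 1 (with the unrounded x, y): √((x + 177.6)²+(y + 137.1)²) = 237.89 ≈ 237.89 km. ✓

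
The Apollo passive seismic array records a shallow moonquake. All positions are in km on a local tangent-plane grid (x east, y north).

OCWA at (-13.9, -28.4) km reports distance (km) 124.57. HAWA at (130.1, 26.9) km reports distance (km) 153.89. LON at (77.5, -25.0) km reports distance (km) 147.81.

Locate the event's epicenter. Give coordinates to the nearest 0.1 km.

x ≈ -7.4 km, y ≈ 96.0 km

Circle about each station: (x + 13.9)² + (y + 28.4)² = 124.57²; (x − 130.1)² + (y − 26.9)² = 153.89²; (x − 77.5)² + (y + 25.0)² = 147.81².
Subtracting pairs of circle equations eliminates x²+y² and gives linear equations (the radical axes):
288.0 x + 110.6 y = 8485.40
182.8 x + 6.8 y = -698.63
Solving the 2×2 system: x ≈ -7.4, y ≈ 96.0 km.
Check against OCWA (with the unrounded x, y): √((x + 13.9)²+(y + 28.4)²) = 124.54 ≈ 124.57 km. ✓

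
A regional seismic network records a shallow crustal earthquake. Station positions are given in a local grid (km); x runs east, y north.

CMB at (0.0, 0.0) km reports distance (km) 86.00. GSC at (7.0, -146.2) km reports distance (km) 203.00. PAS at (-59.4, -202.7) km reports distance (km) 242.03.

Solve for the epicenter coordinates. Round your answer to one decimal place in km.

Circle about each station: x² + y² = 86.00²; (x − 7.0)² + (y + 146.2)² = 203.00²; (x + 59.4)² + (y + 202.7)² = 242.03².
Subtracting the CMB equation from the GSC and PAS equations removes the quadratic terms:
14.0 x − 292.4 y = -12389.56
-118.8 x − 405.4 y = -6566.87
Solving the 2×2 system: x ≈ -76.8, y ≈ 38.7 km.
Check against CMB (with the unrounded x, y): √(x²+y²) = 85.97 ≈ 86.00 km. ✓

(-76.8, 38.7)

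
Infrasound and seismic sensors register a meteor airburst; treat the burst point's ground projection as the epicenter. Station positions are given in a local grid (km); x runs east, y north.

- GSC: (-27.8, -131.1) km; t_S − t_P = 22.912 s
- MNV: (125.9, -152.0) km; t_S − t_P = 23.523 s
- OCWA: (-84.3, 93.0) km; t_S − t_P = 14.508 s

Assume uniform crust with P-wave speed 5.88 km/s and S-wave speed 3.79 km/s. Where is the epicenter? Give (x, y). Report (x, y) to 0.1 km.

(70.4, 92.6)

Distance from S−P lag: d = Δt · v_P v_S / (v_P − v_S) = Δt · (5.88·3.79)/(5.88−3.79) ≈ 10.6628·Δt.
So d_GSC = 244.31, d_MNV = 250.82, d_OCWA = 154.70 km.
Circle about each station: (x + 27.8)² + (y + 131.1)² = 244.31²; (x − 125.9)² + (y + 152.0)² = 250.82²; (x + 84.3)² + (y − 93.0)² = 154.70².
Subtracting pairs of circle equations eliminates x²+y² and gives linear equations (the radical axes):
307.4 x − 41.8 y = 17771.46
-113.0 x + 448.2 y = 33550.73
Solving the 2×2 system: x ≈ 70.4, y ≈ 92.6 km.
Check against GSC (with the unrounded x, y): √((x + 27.8)²+(y + 131.1)²) = 244.31 ≈ 244.31 km. ✓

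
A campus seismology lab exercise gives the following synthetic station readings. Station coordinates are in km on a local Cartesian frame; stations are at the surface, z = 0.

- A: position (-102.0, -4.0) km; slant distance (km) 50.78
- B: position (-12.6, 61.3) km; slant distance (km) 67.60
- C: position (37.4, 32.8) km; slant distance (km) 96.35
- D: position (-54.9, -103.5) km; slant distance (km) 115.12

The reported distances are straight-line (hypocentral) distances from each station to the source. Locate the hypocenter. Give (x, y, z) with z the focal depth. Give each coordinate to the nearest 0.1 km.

Each station gives a sphere (x−x_i)² + (y−y_i)² + z² = d_i² (stations at z=0).
Subtracting the A sphere from B and C: z² cancels, leaving linear equations in x and y:
178.8 x + 130.6 y = -8494.70
278.8 x + 73.6 y = -14650.11
Solving: x ≈ -55.398, y ≈ 10.800 km (keep extra digits for the depth step; rounded: -55.4, 10.8).
Then from the A sphere: z² = 50.78² − (x + 102.0)² − (y + 4.0)² with x = -55.398, y = 10.800, so z ≈ 13.705 ≈ 13.7 km.

(-55.4, 10.8, 13.7)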